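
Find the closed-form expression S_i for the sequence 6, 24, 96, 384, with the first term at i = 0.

Check ratios: 24 / 6 = 4.0
Common ratio r = 4.
First term a = 6.
Formula: S_i = 6 * 4^i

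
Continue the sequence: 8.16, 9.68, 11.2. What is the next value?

Differences: 9.68 - 8.16 = 1.52
This is an arithmetic sequence with common difference d = 1.52.
Next term = 11.2 + 1.52 = 12.72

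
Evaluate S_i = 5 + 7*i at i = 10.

S_10 = 5 + 7*10 = 5 + 70 = 75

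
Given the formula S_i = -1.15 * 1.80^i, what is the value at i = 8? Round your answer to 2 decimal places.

S_8 = -1.15 * 1.8^8 ≈ -1.15 * 110.1996 ≈ -126.73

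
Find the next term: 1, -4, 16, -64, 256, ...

Ratios: -4 / 1 = -4.0
This is a geometric sequence with common ratio r = -4.
Next term = 256 * -4 = -1024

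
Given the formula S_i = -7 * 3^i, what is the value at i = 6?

S_6 = -7 * 3^6 = -7 * 729 = -5103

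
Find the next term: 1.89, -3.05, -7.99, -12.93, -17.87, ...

Differences: -3.05 - 1.89 = -4.94
This is an arithmetic sequence with common difference d = -4.94.
Next term = -17.87 + -4.94 = -22.81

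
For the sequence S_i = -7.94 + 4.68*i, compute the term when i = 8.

S_8 = -7.94 + 4.68*8 = -7.94 + 37.44 = 29.5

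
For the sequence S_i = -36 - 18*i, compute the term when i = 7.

S_7 = -36 + -18*7 = -36 + -126 = -162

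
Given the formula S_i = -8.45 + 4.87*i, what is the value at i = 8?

S_8 = -8.45 + 4.87*8 = -8.45 + 38.96 = 30.51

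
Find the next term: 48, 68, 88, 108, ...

Differences: 68 - 48 = 20
This is an arithmetic sequence with common difference d = 20.
Next term = 108 + 20 = 128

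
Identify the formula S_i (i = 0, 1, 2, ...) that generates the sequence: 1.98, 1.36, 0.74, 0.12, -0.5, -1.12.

Check differences: 1.36 - 1.98 = -0.62
0.74 - 1.36 = -0.62
Common difference d = -0.62.
First term a = 1.98.
Formula: S_i = 1.98 - 0.62*i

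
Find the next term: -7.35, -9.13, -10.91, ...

Differences: -9.13 - -7.35 = -1.78
This is an arithmetic sequence with common difference d = -1.78.
Next term = -10.91 + -1.78 = -12.69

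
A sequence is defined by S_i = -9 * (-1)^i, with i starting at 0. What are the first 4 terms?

This is a geometric sequence.
i=0: S_0 = -9 * (-1)^0 = -9
i=1: S_1 = -9 * (-1)^1 = 9
i=2: S_2 = -9 * (-1)^2 = -9
i=3: S_3 = -9 * (-1)^3 = 9
The first 4 terms are: [-9, 9, -9, 9]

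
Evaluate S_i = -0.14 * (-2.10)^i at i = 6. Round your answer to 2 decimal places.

S_6 = -0.14 * (-2.1)^6 ≈ -0.14 * 85.7661 ≈ -12.01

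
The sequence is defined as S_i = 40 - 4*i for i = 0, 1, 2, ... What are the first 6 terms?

This is an arithmetic sequence.
i=0: S_0 = 40 + -4*0 = 40
i=1: S_1 = 40 + -4*1 = 36
i=2: S_2 = 40 + -4*2 = 32
i=3: S_3 = 40 + -4*3 = 28
i=4: S_4 = 40 + -4*4 = 24
i=5: S_5 = 40 + -4*5 = 20
The first 6 terms are: [40, 36, 32, 28, 24, 20]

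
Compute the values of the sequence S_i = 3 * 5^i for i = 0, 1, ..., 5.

This is a geometric sequence.
i=0: S_0 = 3 * 5^0 = 3
i=1: S_1 = 3 * 5^1 = 15
i=2: S_2 = 3 * 5^2 = 75
i=3: S_3 = 3 * 5^3 = 375
i=4: S_4 = 3 * 5^4 = 1875
i=5: S_5 = 3 * 5^5 = 9375
The first 6 terms are: [3, 15, 75, 375, 1875, 9375]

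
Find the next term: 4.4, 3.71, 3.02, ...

Differences: 3.71 - 4.4 = -0.69
This is an arithmetic sequence with common difference d = -0.69.
Next term = 3.02 + -0.69 = 2.33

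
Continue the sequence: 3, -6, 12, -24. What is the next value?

Ratios: -6 / 3 = -2.0
This is a geometric sequence with common ratio r = -2.
Next term = -24 * -2 = 48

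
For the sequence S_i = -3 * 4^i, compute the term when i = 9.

S_9 = -3 * 4^9 = -3 * 262144 = -786432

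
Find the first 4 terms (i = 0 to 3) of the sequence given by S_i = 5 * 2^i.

This is a geometric sequence.
i=0: S_0 = 5 * 2^0 = 5
i=1: S_1 = 5 * 2^1 = 10
i=2: S_2 = 5 * 2^2 = 20
i=3: S_3 = 5 * 2^3 = 40
The first 4 terms are: [5, 10, 20, 40]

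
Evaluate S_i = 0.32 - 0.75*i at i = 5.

S_5 = 0.32 + -0.75*5 = 0.32 + -3.75 = -3.43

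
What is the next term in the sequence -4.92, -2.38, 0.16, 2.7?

Differences: -2.38 - -4.92 = 2.54
This is an arithmetic sequence with common difference d = 2.54.
Next term = 2.7 + 2.54 = 5.24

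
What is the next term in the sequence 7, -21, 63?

Ratios: -21 / 7 = -3.0
This is a geometric sequence with common ratio r = -3.
Next term = 63 * -3 = -189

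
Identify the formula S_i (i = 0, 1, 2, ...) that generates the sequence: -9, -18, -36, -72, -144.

Check ratios: -18 / -9 = 2.0
Common ratio r = 2.
First term a = -9.
Formula: S_i = -9 * 2^i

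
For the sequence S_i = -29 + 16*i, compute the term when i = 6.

S_6 = -29 + 16*6 = -29 + 96 = 67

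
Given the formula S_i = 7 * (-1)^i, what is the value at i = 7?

S_7 = 7 * (-1)^7 = 7 * -1 = -7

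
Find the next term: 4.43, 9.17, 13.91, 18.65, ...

Differences: 9.17 - 4.43 = 4.74
This is an arithmetic sequence with common difference d = 4.74.
Next term = 18.65 + 4.74 = 23.39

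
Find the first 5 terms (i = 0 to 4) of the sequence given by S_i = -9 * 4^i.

This is a geometric sequence.
i=0: S_0 = -9 * 4^0 = -9
i=1: S_1 = -9 * 4^1 = -36
i=2: S_2 = -9 * 4^2 = -144
i=3: S_3 = -9 * 4^3 = -576
i=4: S_4 = -9 * 4^4 = -2304
The first 5 terms are: [-9, -36, -144, -576, -2304]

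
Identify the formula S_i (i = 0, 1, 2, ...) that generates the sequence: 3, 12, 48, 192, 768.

Check ratios: 12 / 3 = 4.0
Common ratio r = 4.
First term a = 3.
Formula: S_i = 3 * 4^i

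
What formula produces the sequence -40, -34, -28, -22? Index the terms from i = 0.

Check differences: -34 - -40 = 6
-28 - -34 = 6
Common difference d = 6.
First term a = -40.
Formula: S_i = -40 + 6*i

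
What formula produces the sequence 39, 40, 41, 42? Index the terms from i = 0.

Check differences: 40 - 39 = 1
41 - 40 = 1
Common difference d = 1.
First term a = 39.
Formula: S_i = 39 + 1*i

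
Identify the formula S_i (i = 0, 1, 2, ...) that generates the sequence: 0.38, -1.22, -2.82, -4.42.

Check differences: -1.22 - 0.38 = -1.6
-2.82 - -1.22 = -1.6
Common difference d = -1.6.
First term a = 0.38.
Formula: S_i = 0.38 - 1.60*i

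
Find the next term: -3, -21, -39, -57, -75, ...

Differences: -21 - -3 = -18
This is an arithmetic sequence with common difference d = -18.
Next term = -75 + -18 = -93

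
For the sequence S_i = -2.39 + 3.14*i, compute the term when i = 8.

S_8 = -2.39 + 3.14*8 = -2.39 + 25.12 = 22.73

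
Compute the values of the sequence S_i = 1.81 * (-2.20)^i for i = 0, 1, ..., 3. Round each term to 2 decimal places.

This is a geometric sequence.
i=0: S_0 = 1.81 * (-2.2)^0 = 1.81
i=1: S_1 = 1.81 * (-2.2)^1 ≈ -3.98
i=2: S_2 = 1.81 * (-2.2)^2 ≈ 8.76
i=3: S_3 = 1.81 * (-2.2)^3 ≈ -19.27
The first 4 terms are: [1.81, -3.98, 8.76, -19.27]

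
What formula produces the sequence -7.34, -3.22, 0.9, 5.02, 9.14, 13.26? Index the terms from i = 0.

Check differences: -3.22 - -7.34 = 4.12
0.9 - -3.22 = 4.12
Common difference d = 4.12.
First term a = -7.34.
Formula: S_i = -7.34 + 4.12*i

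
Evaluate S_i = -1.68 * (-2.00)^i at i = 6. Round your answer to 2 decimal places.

S_6 = -1.68 * (-2.0)^6 = -1.68 * 64 = -107.52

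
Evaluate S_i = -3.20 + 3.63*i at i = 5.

S_5 = -3.2 + 3.63*5 = -3.2 + 18.15 = 14.95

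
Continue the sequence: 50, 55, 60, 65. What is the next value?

Differences: 55 - 50 = 5
This is an arithmetic sequence with common difference d = 5.
Next term = 65 + 5 = 70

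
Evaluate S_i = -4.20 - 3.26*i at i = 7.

S_7 = -4.2 + -3.26*7 = -4.2 + -22.82 = -27.02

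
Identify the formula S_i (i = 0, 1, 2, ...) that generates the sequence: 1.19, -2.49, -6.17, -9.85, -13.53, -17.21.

Check differences: -2.49 - 1.19 = -3.68
-6.17 - -2.49 = -3.68
Common difference d = -3.68.
First term a = 1.19.
Formula: S_i = 1.19 - 3.68*i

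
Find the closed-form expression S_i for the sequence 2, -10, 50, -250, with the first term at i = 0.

Check ratios: -10 / 2 = -5.0
Common ratio r = -5.
First term a = 2.
Formula: S_i = 2 * (-5)^i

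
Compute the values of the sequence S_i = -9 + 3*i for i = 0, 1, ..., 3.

This is an arithmetic sequence.
i=0: S_0 = -9 + 3*0 = -9
i=1: S_1 = -9 + 3*1 = -6
i=2: S_2 = -9 + 3*2 = -3
i=3: S_3 = -9 + 3*3 = 0
The first 4 terms are: [-9, -6, -3, 0]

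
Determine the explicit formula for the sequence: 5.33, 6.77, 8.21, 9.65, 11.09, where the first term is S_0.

Check differences: 6.77 - 5.33 = 1.44
8.21 - 6.77 = 1.44
Common difference d = 1.44.
First term a = 5.33.
Formula: S_i = 5.33 + 1.44*i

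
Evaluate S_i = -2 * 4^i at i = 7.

S_7 = -2 * 4^7 = -2 * 16384 = -32768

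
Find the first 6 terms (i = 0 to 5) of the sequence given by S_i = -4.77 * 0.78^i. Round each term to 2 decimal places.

This is a geometric sequence.
i=0: S_0 = -4.77 * 0.78^0 = -4.77
i=1: S_1 = -4.77 * 0.78^1 ≈ -3.72
i=2: S_2 = -4.77 * 0.78^2 ≈ -2.9
i=3: S_3 = -4.77 * 0.78^3 ≈ -2.26
i=4: S_4 = -4.77 * 0.78^4 ≈ -1.77
i=5: S_5 = -4.77 * 0.78^5 ≈ -1.38
The first 6 terms are: [-4.77, -3.72, -2.9, -2.26, -1.77, -1.38]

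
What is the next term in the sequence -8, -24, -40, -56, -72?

Differences: -24 - -8 = -16
This is an arithmetic sequence with common difference d = -16.
Next term = -72 + -16 = -88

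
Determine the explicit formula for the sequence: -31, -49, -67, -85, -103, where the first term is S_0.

Check differences: -49 - -31 = -18
-67 - -49 = -18
Common difference d = -18.
First term a = -31.
Formula: S_i = -31 - 18*i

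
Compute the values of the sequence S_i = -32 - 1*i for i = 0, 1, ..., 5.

This is an arithmetic sequence.
i=0: S_0 = -32 + -1*0 = -32
i=1: S_1 = -32 + -1*1 = -33
i=2: S_2 = -32 + -1*2 = -34
i=3: S_3 = -32 + -1*3 = -35
i=4: S_4 = -32 + -1*4 = -36
i=5: S_5 = -32 + -1*5 = -37
The first 6 terms are: [-32, -33, -34, -35, -36, -37]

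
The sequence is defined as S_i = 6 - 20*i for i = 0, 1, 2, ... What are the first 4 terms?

This is an arithmetic sequence.
i=0: S_0 = 6 + -20*0 = 6
i=1: S_1 = 6 + -20*1 = -14
i=2: S_2 = 6 + -20*2 = -34
i=3: S_3 = 6 + -20*3 = -54
The first 4 terms are: [6, -14, -34, -54]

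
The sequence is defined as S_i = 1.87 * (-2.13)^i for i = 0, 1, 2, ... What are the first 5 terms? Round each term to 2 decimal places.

This is a geometric sequence.
i=0: S_0 = 1.87 * (-2.13)^0 = 1.87
i=1: S_1 = 1.87 * (-2.13)^1 ≈ -3.98
i=2: S_2 = 1.87 * (-2.13)^2 ≈ 8.48
i=3: S_3 = 1.87 * (-2.13)^3 ≈ -18.07
i=4: S_4 = 1.87 * (-2.13)^4 ≈ 38.49
The first 5 terms are: [1.87, -3.98, 8.48, -18.07, 38.49]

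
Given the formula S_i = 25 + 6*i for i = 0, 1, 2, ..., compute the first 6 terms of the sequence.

This is an arithmetic sequence.
i=0: S_0 = 25 + 6*0 = 25
i=1: S_1 = 25 + 6*1 = 31
i=2: S_2 = 25 + 6*2 = 37
i=3: S_3 = 25 + 6*3 = 43
i=4: S_4 = 25 + 6*4 = 49
i=5: S_5 = 25 + 6*5 = 55
The first 6 terms are: [25, 31, 37, 43, 49, 55]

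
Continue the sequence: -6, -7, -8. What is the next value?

Differences: -7 - -6 = -1
This is an arithmetic sequence with common difference d = -1.
Next term = -8 + -1 = -9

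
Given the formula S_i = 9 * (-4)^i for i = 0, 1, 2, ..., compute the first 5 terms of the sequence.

This is a geometric sequence.
i=0: S_0 = 9 * (-4)^0 = 9
i=1: S_1 = 9 * (-4)^1 = -36
i=2: S_2 = 9 * (-4)^2 = 144
i=3: S_3 = 9 * (-4)^3 = -576
i=4: S_4 = 9 * (-4)^4 = 2304
The first 5 terms are: [9, -36, 144, -576, 2304]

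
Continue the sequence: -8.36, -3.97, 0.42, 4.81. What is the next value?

Differences: -3.97 - -8.36 = 4.39
This is an arithmetic sequence with common difference d = 4.39.
Next term = 4.81 + 4.39 = 9.2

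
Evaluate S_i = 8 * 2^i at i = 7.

S_7 = 8 * 2^7 = 8 * 128 = 1024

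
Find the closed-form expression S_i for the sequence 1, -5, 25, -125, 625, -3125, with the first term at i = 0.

Check ratios: -5 / 1 = -5.0
Common ratio r = -5.
First term a = 1.
Formula: S_i = 1 * (-5)^i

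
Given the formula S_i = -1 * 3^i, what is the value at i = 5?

S_5 = -1 * 3^5 = -1 * 243 = -243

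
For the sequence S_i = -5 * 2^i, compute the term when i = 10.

S_10 = -5 * 2^10 = -5 * 1024 = -5120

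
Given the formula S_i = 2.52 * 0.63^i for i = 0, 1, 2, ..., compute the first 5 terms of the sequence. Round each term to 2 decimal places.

This is a geometric sequence.
i=0: S_0 = 2.52 * 0.63^0 = 2.52
i=1: S_1 = 2.52 * 0.63^1 ≈ 1.59
i=2: S_2 = 2.52 * 0.63^2 ≈ 1.0
i=3: S_3 = 2.52 * 0.63^3 ≈ 0.63
i=4: S_4 = 2.52 * 0.63^4 ≈ 0.4
The first 5 terms are: [2.52, 1.59, 1.0, 0.63, 0.4]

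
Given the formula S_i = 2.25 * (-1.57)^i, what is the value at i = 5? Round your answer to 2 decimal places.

S_5 = 2.25 * (-1.57)^5 ≈ 2.25 * -9.5389 ≈ -21.46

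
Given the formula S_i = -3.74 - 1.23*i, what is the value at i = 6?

S_6 = -3.74 + -1.23*6 = -3.74 + -7.38 = -11.12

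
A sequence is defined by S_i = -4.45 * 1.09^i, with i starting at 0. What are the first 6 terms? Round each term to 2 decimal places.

This is a geometric sequence.
i=0: S_0 = -4.45 * 1.09^0 = -4.45
i=1: S_1 = -4.45 * 1.09^1 ≈ -4.85
i=2: S_2 = -4.45 * 1.09^2 ≈ -5.29
i=3: S_3 = -4.45 * 1.09^3 ≈ -5.76
i=4: S_4 = -4.45 * 1.09^4 ≈ -6.28
i=5: S_5 = -4.45 * 1.09^5 ≈ -6.85
The first 6 terms are: [-4.45, -4.85, -5.29, -5.76, -6.28, -6.85]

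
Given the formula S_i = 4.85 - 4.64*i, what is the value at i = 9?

S_9 = 4.85 + -4.64*9 = 4.85 + -41.76 = -36.91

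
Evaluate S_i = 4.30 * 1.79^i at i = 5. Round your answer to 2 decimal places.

S_5 = 4.3 * 1.79^5 ≈ 4.3 * 18.3766 ≈ 79.02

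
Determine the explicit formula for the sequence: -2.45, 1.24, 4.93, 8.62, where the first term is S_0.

Check differences: 1.24 - -2.45 = 3.69
4.93 - 1.24 = 3.69
Common difference d = 3.69.
First term a = -2.45.
Formula: S_i = -2.45 + 3.69*i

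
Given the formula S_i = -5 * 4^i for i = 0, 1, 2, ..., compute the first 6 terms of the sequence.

This is a geometric sequence.
i=0: S_0 = -5 * 4^0 = -5
i=1: S_1 = -5 * 4^1 = -20
i=2: S_2 = -5 * 4^2 = -80
i=3: S_3 = -5 * 4^3 = -320
i=4: S_4 = -5 * 4^4 = -1280
i=5: S_5 = -5 * 4^5 = -5120
The first 6 terms are: [-5, -20, -80, -320, -1280, -5120]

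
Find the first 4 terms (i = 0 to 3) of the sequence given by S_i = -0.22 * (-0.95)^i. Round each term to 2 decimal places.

This is a geometric sequence.
i=0: S_0 = -0.22 * (-0.95)^0 = -0.22
i=1: S_1 = -0.22 * (-0.95)^1 ≈ 0.21
i=2: S_2 = -0.22 * (-0.95)^2 ≈ -0.2
i=3: S_3 = -0.22 * (-0.95)^3 ≈ 0.19
The first 4 terms are: [-0.22, 0.21, -0.2, 0.19]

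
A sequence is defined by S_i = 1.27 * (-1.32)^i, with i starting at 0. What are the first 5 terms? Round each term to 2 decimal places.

This is a geometric sequence.
i=0: S_0 = 1.27 * (-1.32)^0 = 1.27
i=1: S_1 = 1.27 * (-1.32)^1 ≈ -1.68
i=2: S_2 = 1.27 * (-1.32)^2 ≈ 2.21
i=3: S_3 = 1.27 * (-1.32)^3 ≈ -2.92
i=4: S_4 = 1.27 * (-1.32)^4 ≈ 3.86
The first 5 terms are: [1.27, -1.68, 2.21, -2.92, 3.86]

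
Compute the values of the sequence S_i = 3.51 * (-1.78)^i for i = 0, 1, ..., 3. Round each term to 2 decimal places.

This is a geometric sequence.
i=0: S_0 = 3.51 * (-1.78)^0 = 3.51
i=1: S_1 = 3.51 * (-1.78)^1 ≈ -6.25
i=2: S_2 = 3.51 * (-1.78)^2 ≈ 11.12
i=3: S_3 = 3.51 * (-1.78)^3 ≈ -19.8
The first 4 terms are: [3.51, -6.25, 11.12, -19.8]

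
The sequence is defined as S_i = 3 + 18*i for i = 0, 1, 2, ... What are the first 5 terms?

This is an arithmetic sequence.
i=0: S_0 = 3 + 18*0 = 3
i=1: S_1 = 3 + 18*1 = 21
i=2: S_2 = 3 + 18*2 = 39
i=3: S_3 = 3 + 18*3 = 57
i=4: S_4 = 3 + 18*4 = 75
The first 5 terms are: [3, 21, 39, 57, 75]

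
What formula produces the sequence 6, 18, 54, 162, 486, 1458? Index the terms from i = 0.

Check ratios: 18 / 6 = 3.0
Common ratio r = 3.
First term a = 6.
Formula: S_i = 6 * 3^i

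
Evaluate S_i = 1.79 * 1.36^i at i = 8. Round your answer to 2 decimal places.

S_8 = 1.79 * 1.36^8 ≈ 1.79 * 11.7034 ≈ 20.95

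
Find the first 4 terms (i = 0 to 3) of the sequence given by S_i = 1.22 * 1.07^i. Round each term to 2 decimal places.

This is a geometric sequence.
i=0: S_0 = 1.22 * 1.07^0 = 1.22
i=1: S_1 = 1.22 * 1.07^1 ≈ 1.31
i=2: S_2 = 1.22 * 1.07^2 ≈ 1.4
i=3: S_3 = 1.22 * 1.07^3 ≈ 1.49
The first 4 terms are: [1.22, 1.31, 1.4, 1.49]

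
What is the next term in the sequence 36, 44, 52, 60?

Differences: 44 - 36 = 8
This is an arithmetic sequence with common difference d = 8.
Next term = 60 + 8 = 68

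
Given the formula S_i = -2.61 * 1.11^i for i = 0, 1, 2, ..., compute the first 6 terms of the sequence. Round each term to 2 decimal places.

This is a geometric sequence.
i=0: S_0 = -2.61 * 1.11^0 = -2.61
i=1: S_1 = -2.61 * 1.11^1 ≈ -2.9
i=2: S_2 = -2.61 * 1.11^2 ≈ -3.22
i=3: S_3 = -2.61 * 1.11^3 ≈ -3.57
i=4: S_4 = -2.61 * 1.11^4 ≈ -3.96
i=5: S_5 = -2.61 * 1.11^5 ≈ -4.4
The first 6 terms are: [-2.61, -2.9, -3.22, -3.57, -3.96, -4.4]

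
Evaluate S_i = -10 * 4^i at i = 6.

S_6 = -10 * 4^6 = -10 * 4096 = -40960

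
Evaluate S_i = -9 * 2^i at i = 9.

S_9 = -9 * 2^9 = -9 * 512 = -4608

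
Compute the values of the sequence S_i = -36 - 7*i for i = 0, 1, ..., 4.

This is an arithmetic sequence.
i=0: S_0 = -36 + -7*0 = -36
i=1: S_1 = -36 + -7*1 = -43
i=2: S_2 = -36 + -7*2 = -50
i=3: S_3 = -36 + -7*3 = -57
i=4: S_4 = -36 + -7*4 = -64
The first 5 terms are: [-36, -43, -50, -57, -64]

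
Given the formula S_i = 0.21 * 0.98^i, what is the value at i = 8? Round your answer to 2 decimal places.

S_8 = 0.21 * 0.98^8 ≈ 0.21 * 0.8508 ≈ 0.18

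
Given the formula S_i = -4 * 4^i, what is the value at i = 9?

S_9 = -4 * 4^9 = -4 * 262144 = -1048576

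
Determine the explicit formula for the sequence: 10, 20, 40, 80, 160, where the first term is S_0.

Check ratios: 20 / 10 = 2.0
Common ratio r = 2.
First term a = 10.
Formula: S_i = 10 * 2^i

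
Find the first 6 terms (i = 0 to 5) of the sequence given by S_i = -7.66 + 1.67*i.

This is an arithmetic sequence.
i=0: S_0 = -7.66 + 1.67*0 = -7.66
i=1: S_1 = -7.66 + 1.67*1 = -5.99
i=2: S_2 = -7.66 + 1.67*2 = -4.32
i=3: S_3 = -7.66 + 1.67*3 = -2.65
i=4: S_4 = -7.66 + 1.67*4 = -0.98
i=5: S_5 = -7.66 + 1.67*5 = 0.69
The first 6 terms are: [-7.66, -5.99, -4.32, -2.65, -0.98, 0.69]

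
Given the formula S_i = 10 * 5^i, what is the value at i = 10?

S_10 = 10 * 5^10 = 10 * 9765625 = 97656250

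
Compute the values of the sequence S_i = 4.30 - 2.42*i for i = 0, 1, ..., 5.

This is an arithmetic sequence.
i=0: S_0 = 4.3 + -2.42*0 = 4.3
i=1: S_1 = 4.3 + -2.42*1 = 1.88
i=2: S_2 = 4.3 + -2.42*2 = -0.54
i=3: S_3 = 4.3 + -2.42*3 = -2.96
i=4: S_4 = 4.3 + -2.42*4 = -5.38
i=5: S_5 = 4.3 + -2.42*5 = -7.8
The first 6 terms are: [4.3, 1.88, -0.54, -2.96, -5.38, -7.8]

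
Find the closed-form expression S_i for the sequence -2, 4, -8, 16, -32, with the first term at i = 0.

Check ratios: 4 / -2 = -2.0
Common ratio r = -2.
First term a = -2.
Formula: S_i = -2 * (-2)^i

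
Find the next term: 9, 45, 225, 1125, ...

Ratios: 45 / 9 = 5.0
This is a geometric sequence with common ratio r = 5.
Next term = 1125 * 5 = 5625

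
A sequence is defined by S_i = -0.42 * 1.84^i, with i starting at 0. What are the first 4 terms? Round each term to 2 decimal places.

This is a geometric sequence.
i=0: S_0 = -0.42 * 1.84^0 = -0.42
i=1: S_1 = -0.42 * 1.84^1 ≈ -0.77
i=2: S_2 = -0.42 * 1.84^2 ≈ -1.42
i=3: S_3 = -0.42 * 1.84^3 ≈ -2.62
The first 4 terms are: [-0.42, -0.77, -1.42, -2.62]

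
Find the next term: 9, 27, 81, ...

Ratios: 27 / 9 = 3.0
This is a geometric sequence with common ratio r = 3.
Next term = 81 * 3 = 243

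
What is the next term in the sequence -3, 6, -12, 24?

Ratios: 6 / -3 = -2.0
This is a geometric sequence with common ratio r = -2.
Next term = 24 * -2 = -48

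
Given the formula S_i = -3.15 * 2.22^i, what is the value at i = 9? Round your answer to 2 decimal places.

S_9 = -3.15 * 2.22^9 ≈ -3.15 * 1309.7149 ≈ -4125.6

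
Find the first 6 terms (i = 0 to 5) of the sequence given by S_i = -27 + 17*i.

This is an arithmetic sequence.
i=0: S_0 = -27 + 17*0 = -27
i=1: S_1 = -27 + 17*1 = -10
i=2: S_2 = -27 + 17*2 = 7
i=3: S_3 = -27 + 17*3 = 24
i=4: S_4 = -27 + 17*4 = 41
i=5: S_5 = -27 + 17*5 = 58
The first 6 terms are: [-27, -10, 7, 24, 41, 58]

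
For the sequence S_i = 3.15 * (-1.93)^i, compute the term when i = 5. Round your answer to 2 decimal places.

S_5 = 3.15 * (-1.93)^5 ≈ 3.15 * -26.7785 ≈ -84.35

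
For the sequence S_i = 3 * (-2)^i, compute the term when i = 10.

S_10 = 3 * (-2)^10 = 3 * 1024 = 3072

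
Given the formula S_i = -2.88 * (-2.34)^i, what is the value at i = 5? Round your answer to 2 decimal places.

S_5 = -2.88 * (-2.34)^5 ≈ -2.88 * -70.1583 ≈ 202.06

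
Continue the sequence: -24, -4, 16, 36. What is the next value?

Differences: -4 - -24 = 20
This is an arithmetic sequence with common difference d = 20.
Next term = 36 + 20 = 56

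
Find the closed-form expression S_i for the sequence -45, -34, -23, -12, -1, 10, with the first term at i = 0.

Check differences: -34 - -45 = 11
-23 - -34 = 11
Common difference d = 11.
First term a = -45.
Formula: S_i = -45 + 11*i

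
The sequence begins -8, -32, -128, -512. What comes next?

Ratios: -32 / -8 = 4.0
This is a geometric sequence with common ratio r = 4.
Next term = -512 * 4 = -2048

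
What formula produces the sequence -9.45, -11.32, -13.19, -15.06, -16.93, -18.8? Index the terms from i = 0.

Check differences: -11.32 - -9.45 = -1.87
-13.19 - -11.32 = -1.87
Common difference d = -1.87.
First term a = -9.45.
Formula: S_i = -9.45 - 1.87*i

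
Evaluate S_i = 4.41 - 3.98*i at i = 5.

S_5 = 4.41 + -3.98*5 = 4.41 + -19.9 = -15.49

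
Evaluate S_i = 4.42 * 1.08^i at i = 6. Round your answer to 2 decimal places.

S_6 = 4.42 * 1.08^6 ≈ 4.42 * 1.5869 ≈ 7.01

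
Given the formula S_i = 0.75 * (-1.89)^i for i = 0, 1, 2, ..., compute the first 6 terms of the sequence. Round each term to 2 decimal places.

This is a geometric sequence.
i=0: S_0 = 0.75 * (-1.89)^0 = 0.75
i=1: S_1 = 0.75 * (-1.89)^1 ≈ -1.42
i=2: S_2 = 0.75 * (-1.89)^2 ≈ 2.68
i=3: S_3 = 0.75 * (-1.89)^3 ≈ -5.06
i=4: S_4 = 0.75 * (-1.89)^4 ≈ 9.57
i=5: S_5 = 0.75 * (-1.89)^5 ≈ -18.09
The first 6 terms are: [0.75, -1.42, 2.68, -5.06, 9.57, -18.09]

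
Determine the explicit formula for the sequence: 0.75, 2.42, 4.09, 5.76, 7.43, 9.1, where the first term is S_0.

Check differences: 2.42 - 0.75 = 1.67
4.09 - 2.42 = 1.67
Common difference d = 1.67.
First term a = 0.75.
Formula: S_i = 0.75 + 1.67*i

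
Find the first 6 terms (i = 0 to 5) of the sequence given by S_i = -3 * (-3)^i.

This is a geometric sequence.
i=0: S_0 = -3 * (-3)^0 = -3
i=1: S_1 = -3 * (-3)^1 = 9
i=2: S_2 = -3 * (-3)^2 = -27
i=3: S_3 = -3 * (-3)^3 = 81
i=4: S_4 = -3 * (-3)^4 = -243
i=5: S_5 = -3 * (-3)^5 = 729
The first 6 terms are: [-3, 9, -27, 81, -243, 729]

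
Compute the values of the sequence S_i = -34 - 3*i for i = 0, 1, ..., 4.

This is an arithmetic sequence.
i=0: S_0 = -34 + -3*0 = -34
i=1: S_1 = -34 + -3*1 = -37
i=2: S_2 = -34 + -3*2 = -40
i=3: S_3 = -34 + -3*3 = -43
i=4: S_4 = -34 + -3*4 = -46
The first 5 terms are: [-34, -37, -40, -43, -46]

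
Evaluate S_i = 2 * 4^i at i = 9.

S_9 = 2 * 4^9 = 2 * 262144 = 524288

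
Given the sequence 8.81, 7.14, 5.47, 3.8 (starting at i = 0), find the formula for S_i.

Check differences: 7.14 - 8.81 = -1.67
5.47 - 7.14 = -1.67
Common difference d = -1.67.
First term a = 8.81.
Formula: S_i = 8.81 - 1.67*i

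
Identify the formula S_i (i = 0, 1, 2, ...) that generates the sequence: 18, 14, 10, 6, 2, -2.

Check differences: 14 - 18 = -4
10 - 14 = -4
Common difference d = -4.
First term a = 18.
Formula: S_i = 18 - 4*i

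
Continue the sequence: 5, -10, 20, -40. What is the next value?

Ratios: -10 / 5 = -2.0
This is a geometric sequence with common ratio r = -2.
Next term = -40 * -2 = 80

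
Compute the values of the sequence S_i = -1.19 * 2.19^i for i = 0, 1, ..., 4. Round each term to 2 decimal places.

This is a geometric sequence.
i=0: S_0 = -1.19 * 2.19^0 = -1.19
i=1: S_1 = -1.19 * 2.19^1 ≈ -2.61
i=2: S_2 = -1.19 * 2.19^2 ≈ -5.71
i=3: S_3 = -1.19 * 2.19^3 ≈ -12.5
i=4: S_4 = -1.19 * 2.19^4 ≈ -27.37
The first 5 terms are: [-1.19, -2.61, -5.71, -12.5, -27.37]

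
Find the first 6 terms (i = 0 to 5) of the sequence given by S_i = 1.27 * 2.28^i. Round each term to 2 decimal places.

This is a geometric sequence.
i=0: S_0 = 1.27 * 2.28^0 = 1.27
i=1: S_1 = 1.27 * 2.28^1 ≈ 2.9
i=2: S_2 = 1.27 * 2.28^2 ≈ 6.6
i=3: S_3 = 1.27 * 2.28^3 ≈ 15.05
i=4: S_4 = 1.27 * 2.28^4 ≈ 34.32
i=5: S_5 = 1.27 * 2.28^5 ≈ 78.25
The first 6 terms are: [1.27, 2.9, 6.6, 15.05, 34.32, 78.25]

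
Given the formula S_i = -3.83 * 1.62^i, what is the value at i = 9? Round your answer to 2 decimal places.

S_9 = -3.83 * 1.62^9 ≈ -3.83 * 76.8485 ≈ -294.33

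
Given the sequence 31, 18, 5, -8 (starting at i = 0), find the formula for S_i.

Check differences: 18 - 31 = -13
5 - 18 = -13
Common difference d = -13.
First term a = 31.
Formula: S_i = 31 - 13*i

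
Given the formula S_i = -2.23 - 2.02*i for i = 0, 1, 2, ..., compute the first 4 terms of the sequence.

This is an arithmetic sequence.
i=0: S_0 = -2.23 + -2.02*0 = -2.23
i=1: S_1 = -2.23 + -2.02*1 = -4.25
i=2: S_2 = -2.23 + -2.02*2 = -6.27
i=3: S_3 = -2.23 + -2.02*3 = -8.29
The first 4 terms are: [-2.23, -4.25, -6.27, -8.29]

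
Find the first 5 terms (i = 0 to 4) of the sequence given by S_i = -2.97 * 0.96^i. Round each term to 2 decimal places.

This is a geometric sequence.
i=0: S_0 = -2.97 * 0.96^0 = -2.97
i=1: S_1 = -2.97 * 0.96^1 ≈ -2.85
i=2: S_2 = -2.97 * 0.96^2 ≈ -2.74
i=3: S_3 = -2.97 * 0.96^3 ≈ -2.63
i=4: S_4 = -2.97 * 0.96^4 ≈ -2.52
The first 5 terms are: [-2.97, -2.85, -2.74, -2.63, -2.52]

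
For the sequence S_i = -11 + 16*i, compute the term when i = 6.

S_6 = -11 + 16*6 = -11 + 96 = 85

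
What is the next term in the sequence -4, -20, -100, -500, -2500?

Ratios: -20 / -4 = 5.0
This is a geometric sequence with common ratio r = 5.
Next term = -2500 * 5 = -12500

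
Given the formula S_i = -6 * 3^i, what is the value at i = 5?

S_5 = -6 * 3^5 = -6 * 243 = -1458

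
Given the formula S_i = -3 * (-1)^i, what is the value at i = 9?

S_9 = -3 * (-1)^9 = -3 * -1 = 3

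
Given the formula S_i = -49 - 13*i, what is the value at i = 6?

S_6 = -49 + -13*6 = -49 + -78 = -127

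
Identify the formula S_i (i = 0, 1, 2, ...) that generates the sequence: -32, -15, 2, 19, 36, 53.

Check differences: -15 - -32 = 17
2 - -15 = 17
Common difference d = 17.
First term a = -32.
Formula: S_i = -32 + 17*i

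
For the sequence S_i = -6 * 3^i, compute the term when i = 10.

S_10 = -6 * 3^10 = -6 * 59049 = -354294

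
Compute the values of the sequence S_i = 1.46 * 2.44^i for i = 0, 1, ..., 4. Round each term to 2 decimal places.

This is a geometric sequence.
i=0: S_0 = 1.46 * 2.44^0 = 1.46
i=1: S_1 = 1.46 * 2.44^1 ≈ 3.56
i=2: S_2 = 1.46 * 2.44^2 ≈ 8.69
i=3: S_3 = 1.46 * 2.44^3 ≈ 21.21
i=4: S_4 = 1.46 * 2.44^4 ≈ 51.75
The first 5 terms are: [1.46, 3.56, 8.69, 21.21, 51.75]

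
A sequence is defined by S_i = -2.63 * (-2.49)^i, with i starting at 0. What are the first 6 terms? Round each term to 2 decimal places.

This is a geometric sequence.
i=0: S_0 = -2.63 * (-2.49)^0 = -2.63
i=1: S_1 = -2.63 * (-2.49)^1 ≈ 6.55
i=2: S_2 = -2.63 * (-2.49)^2 ≈ -16.31
i=3: S_3 = -2.63 * (-2.49)^3 ≈ 40.6
i=4: S_4 = -2.63 * (-2.49)^4 ≈ -101.1
i=5: S_5 = -2.63 * (-2.49)^5 ≈ 251.74
The first 6 terms are: [-2.63, 6.55, -16.31, 40.6, -101.1, 251.74]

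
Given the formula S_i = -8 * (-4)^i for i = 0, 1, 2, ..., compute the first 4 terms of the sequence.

This is a geometric sequence.
i=0: S_0 = -8 * (-4)^0 = -8
i=1: S_1 = -8 * (-4)^1 = 32
i=2: S_2 = -8 * (-4)^2 = -128
i=3: S_3 = -8 * (-4)^3 = 512
The first 4 terms are: [-8, 32, -128, 512]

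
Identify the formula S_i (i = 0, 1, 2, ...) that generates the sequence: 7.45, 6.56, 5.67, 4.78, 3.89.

Check differences: 6.56 - 7.45 = -0.89
5.67 - 6.56 = -0.89
Common difference d = -0.89.
First term a = 7.45.
Formula: S_i = 7.45 - 0.89*i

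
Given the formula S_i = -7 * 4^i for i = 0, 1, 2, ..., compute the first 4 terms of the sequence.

This is a geometric sequence.
i=0: S_0 = -7 * 4^0 = -7
i=1: S_1 = -7 * 4^1 = -28
i=2: S_2 = -7 * 4^2 = -112
i=3: S_3 = -7 * 4^3 = -448
The first 4 terms are: [-7, -28, -112, -448]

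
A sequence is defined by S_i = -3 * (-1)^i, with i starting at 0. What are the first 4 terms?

This is a geometric sequence.
i=0: S_0 = -3 * (-1)^0 = -3
i=1: S_1 = -3 * (-1)^1 = 3
i=2: S_2 = -3 * (-1)^2 = -3
i=3: S_3 = -3 * (-1)^3 = 3
The first 4 terms are: [-3, 3, -3, 3]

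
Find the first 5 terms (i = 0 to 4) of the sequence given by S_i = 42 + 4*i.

This is an arithmetic sequence.
i=0: S_0 = 42 + 4*0 = 42
i=1: S_1 = 42 + 4*1 = 46
i=2: S_2 = 42 + 4*2 = 50
i=3: S_3 = 42 + 4*3 = 54
i=4: S_4 = 42 + 4*4 = 58
The first 5 terms are: [42, 46, 50, 54, 58]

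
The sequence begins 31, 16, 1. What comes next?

Differences: 16 - 31 = -15
This is an arithmetic sequence with common difference d = -15.
Next term = 1 + -15 = -14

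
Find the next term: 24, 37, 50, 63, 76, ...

Differences: 37 - 24 = 13
This is an arithmetic sequence with common difference d = 13.
Next term = 76 + 13 = 89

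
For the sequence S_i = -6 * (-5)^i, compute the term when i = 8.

S_8 = -6 * (-5)^8 = -6 * 390625 = -2343750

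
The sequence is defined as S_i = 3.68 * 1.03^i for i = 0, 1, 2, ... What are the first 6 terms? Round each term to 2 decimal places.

This is a geometric sequence.
i=0: S_0 = 3.68 * 1.03^0 = 3.68
i=1: S_1 = 3.68 * 1.03^1 ≈ 3.79
i=2: S_2 = 3.68 * 1.03^2 ≈ 3.9
i=3: S_3 = 3.68 * 1.03^3 ≈ 4.02
i=4: S_4 = 3.68 * 1.03^4 ≈ 4.14
i=5: S_5 = 3.68 * 1.03^5 ≈ 4.27
The first 6 terms are: [3.68, 3.79, 3.9, 4.02, 4.14, 4.27]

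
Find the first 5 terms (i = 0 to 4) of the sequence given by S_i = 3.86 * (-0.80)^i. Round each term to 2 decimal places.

This is a geometric sequence.
i=0: S_0 = 3.86 * (-0.8)^0 = 3.86
i=1: S_1 = 3.86 * (-0.8)^1 ≈ -3.09
i=2: S_2 = 3.86 * (-0.8)^2 ≈ 2.47
i=3: S_3 = 3.86 * (-0.8)^3 ≈ -1.98
i=4: S_4 = 3.86 * (-0.8)^4 ≈ 1.58
The first 5 terms are: [3.86, -3.09, 2.47, -1.98, 1.58]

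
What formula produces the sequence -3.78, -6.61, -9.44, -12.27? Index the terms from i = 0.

Check differences: -6.61 - -3.78 = -2.83
-9.44 - -6.61 = -2.83
Common difference d = -2.83.
First term a = -3.78.
Formula: S_i = -3.78 - 2.83*i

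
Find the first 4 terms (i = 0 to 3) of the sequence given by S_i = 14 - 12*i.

This is an arithmetic sequence.
i=0: S_0 = 14 + -12*0 = 14
i=1: S_1 = 14 + -12*1 = 2
i=2: S_2 = 14 + -12*2 = -10
i=3: S_3 = 14 + -12*3 = -22
The first 4 terms are: [14, 2, -10, -22]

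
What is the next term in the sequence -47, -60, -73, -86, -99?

Differences: -60 - -47 = -13
This is an arithmetic sequence with common difference d = -13.
Next term = -99 + -13 = -112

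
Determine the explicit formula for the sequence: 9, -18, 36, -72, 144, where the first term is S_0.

Check ratios: -18 / 9 = -2.0
Common ratio r = -2.
First term a = 9.
Formula: S_i = 9 * (-2)^i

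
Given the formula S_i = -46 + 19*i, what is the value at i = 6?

S_6 = -46 + 19*6 = -46 + 114 = 68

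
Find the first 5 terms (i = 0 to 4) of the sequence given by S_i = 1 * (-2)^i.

This is a geometric sequence.
i=0: S_0 = 1 * (-2)^0 = 1
i=1: S_1 = 1 * (-2)^1 = -2
i=2: S_2 = 1 * (-2)^2 = 4
i=3: S_3 = 1 * (-2)^3 = -8
i=4: S_4 = 1 * (-2)^4 = 16
The first 5 terms are: [1, -2, 4, -8, 16]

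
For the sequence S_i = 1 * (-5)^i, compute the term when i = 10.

S_10 = 1 * (-5)^10 = 1 * 9765625 = 9765625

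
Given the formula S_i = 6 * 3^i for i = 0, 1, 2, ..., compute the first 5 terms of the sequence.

This is a geometric sequence.
i=0: S_0 = 6 * 3^0 = 6
i=1: S_1 = 6 * 3^1 = 18
i=2: S_2 = 6 * 3^2 = 54
i=3: S_3 = 6 * 3^3 = 162
i=4: S_4 = 6 * 3^4 = 486
The first 5 terms are: [6, 18, 54, 162, 486]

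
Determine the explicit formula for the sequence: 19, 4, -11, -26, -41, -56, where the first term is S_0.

Check differences: 4 - 19 = -15
-11 - 4 = -15
Common difference d = -15.
First term a = 19.
Formula: S_i = 19 - 15*i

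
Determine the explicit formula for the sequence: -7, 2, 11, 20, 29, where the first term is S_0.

Check differences: 2 - -7 = 9
11 - 2 = 9
Common difference d = 9.
First term a = -7.
Formula: S_i = -7 + 9*i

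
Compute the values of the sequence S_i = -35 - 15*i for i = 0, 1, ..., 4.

This is an arithmetic sequence.
i=0: S_0 = -35 + -15*0 = -35
i=1: S_1 = -35 + -15*1 = -50
i=2: S_2 = -35 + -15*2 = -65
i=3: S_3 = -35 + -15*3 = -80
i=4: S_4 = -35 + -15*4 = -95
The first 5 terms are: [-35, -50, -65, -80, -95]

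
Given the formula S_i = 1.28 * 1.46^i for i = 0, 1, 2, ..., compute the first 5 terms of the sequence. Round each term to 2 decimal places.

This is a geometric sequence.
i=0: S_0 = 1.28 * 1.46^0 = 1.28
i=1: S_1 = 1.28 * 1.46^1 ≈ 1.87
i=2: S_2 = 1.28 * 1.46^2 ≈ 2.73
i=3: S_3 = 1.28 * 1.46^3 ≈ 3.98
i=4: S_4 = 1.28 * 1.46^4 ≈ 5.82
The first 5 terms are: [1.28, 1.87, 2.73, 3.98, 5.82]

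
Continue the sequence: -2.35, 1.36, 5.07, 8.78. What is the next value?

Differences: 1.36 - -2.35 = 3.71
This is an arithmetic sequence with common difference d = 3.71.
Next term = 8.78 + 3.71 = 12.49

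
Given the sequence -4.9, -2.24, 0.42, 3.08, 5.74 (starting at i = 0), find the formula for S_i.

Check differences: -2.24 - -4.9 = 2.66
0.42 - -2.24 = 2.66
Common difference d = 2.66.
First term a = -4.9.
Formula: S_i = -4.90 + 2.66*i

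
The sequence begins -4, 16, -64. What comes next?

Ratios: 16 / -4 = -4.0
This is a geometric sequence with common ratio r = -4.
Next term = -64 * -4 = 256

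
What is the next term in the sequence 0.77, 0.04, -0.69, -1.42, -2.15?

Differences: 0.04 - 0.77 = -0.73
This is an arithmetic sequence with common difference d = -0.73.
Next term = -2.15 + -0.73 = -2.88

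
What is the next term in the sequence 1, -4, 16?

Ratios: -4 / 1 = -4.0
This is a geometric sequence with common ratio r = -4.
Next term = 16 * -4 = -64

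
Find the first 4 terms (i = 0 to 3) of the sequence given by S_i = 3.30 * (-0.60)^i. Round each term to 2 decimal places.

This is a geometric sequence.
i=0: S_0 = 3.3 * (-0.6)^0 = 3.3
i=1: S_1 = 3.3 * (-0.6)^1 = -1.98
i=2: S_2 = 3.3 * (-0.6)^2 ≈ 1.19
i=3: S_3 = 3.3 * (-0.6)^3 ≈ -0.71
The first 4 terms are: [3.3, -1.98, 1.19, -0.71]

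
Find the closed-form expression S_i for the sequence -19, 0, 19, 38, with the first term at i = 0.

Check differences: 0 - -19 = 19
19 - 0 = 19
Common difference d = 19.
First term a = -19.
Formula: S_i = -19 + 19*i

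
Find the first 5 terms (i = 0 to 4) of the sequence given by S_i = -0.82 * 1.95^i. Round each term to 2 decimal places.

This is a geometric sequence.
i=0: S_0 = -0.82 * 1.95^0 = -0.82
i=1: S_1 = -0.82 * 1.95^1 ≈ -1.6
i=2: S_2 = -0.82 * 1.95^2 ≈ -3.12
i=3: S_3 = -0.82 * 1.95^3 ≈ -6.08
i=4: S_4 = -0.82 * 1.95^4 ≈ -11.86
The first 5 terms are: [-0.82, -1.6, -3.12, -6.08, -11.86]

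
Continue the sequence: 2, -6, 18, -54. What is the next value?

Ratios: -6 / 2 = -3.0
This is a geometric sequence with common ratio r = -3.
Next term = -54 * -3 = 162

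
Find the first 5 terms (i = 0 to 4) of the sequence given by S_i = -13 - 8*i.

This is an arithmetic sequence.
i=0: S_0 = -13 + -8*0 = -13
i=1: S_1 = -13 + -8*1 = -21
i=2: S_2 = -13 + -8*2 = -29
i=3: S_3 = -13 + -8*3 = -37
i=4: S_4 = -13 + -8*4 = -45
The first 5 terms are: [-13, -21, -29, -37, -45]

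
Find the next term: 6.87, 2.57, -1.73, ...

Differences: 2.57 - 6.87 = -4.3
This is an arithmetic sequence with common difference d = -4.3.
Next term = -1.73 + -4.3 = -6.03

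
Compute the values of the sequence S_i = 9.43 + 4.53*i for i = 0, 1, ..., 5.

This is an arithmetic sequence.
i=0: S_0 = 9.43 + 4.53*0 = 9.43
i=1: S_1 = 9.43 + 4.53*1 = 13.96
i=2: S_2 = 9.43 + 4.53*2 = 18.49
i=3: S_3 = 9.43 + 4.53*3 = 23.02
i=4: S_4 = 9.43 + 4.53*4 = 27.55
i=5: S_5 = 9.43 + 4.53*5 = 32.08
The first 6 terms are: [9.43, 13.96, 18.49, 23.02, 27.55, 32.08]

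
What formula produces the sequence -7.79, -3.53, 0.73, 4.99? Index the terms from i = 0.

Check differences: -3.53 - -7.79 = 4.26
0.73 - -3.53 = 4.26
Common difference d = 4.26.
First term a = -7.79.
Formula: S_i = -7.79 + 4.26*i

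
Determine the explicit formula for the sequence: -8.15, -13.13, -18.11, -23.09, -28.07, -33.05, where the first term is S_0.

Check differences: -13.13 - -8.15 = -4.98
-18.11 - -13.13 = -4.98
Common difference d = -4.98.
First term a = -8.15.
Formula: S_i = -8.15 - 4.98*i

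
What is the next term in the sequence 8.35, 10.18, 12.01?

Differences: 10.18 - 8.35 = 1.83
This is an arithmetic sequence with common difference d = 1.83.
Next term = 12.01 + 1.83 = 13.84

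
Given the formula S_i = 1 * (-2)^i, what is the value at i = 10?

S_10 = 1 * (-2)^10 = 1 * 1024 = 1024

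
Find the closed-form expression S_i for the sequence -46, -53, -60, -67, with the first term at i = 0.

Check differences: -53 - -46 = -7
-60 - -53 = -7
Common difference d = -7.
First term a = -46.
Formula: S_i = -46 - 7*i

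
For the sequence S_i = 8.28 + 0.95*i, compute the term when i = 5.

S_5 = 8.28 + 0.95*5 = 8.28 + 4.75 = 13.03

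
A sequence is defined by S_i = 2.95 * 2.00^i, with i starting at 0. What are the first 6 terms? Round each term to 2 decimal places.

This is a geometric sequence.
i=0: S_0 = 2.95 * 2.0^0 = 2.95
i=1: S_1 = 2.95 * 2.0^1 = 5.9
i=2: S_2 = 2.95 * 2.0^2 = 11.8
i=3: S_3 = 2.95 * 2.0^3 = 23.6
i=4: S_4 = 2.95 * 2.0^4 = 47.2
i=5: S_5 = 2.95 * 2.0^5 = 94.4
The first 6 terms are: [2.95, 5.9, 11.8, 23.6, 47.2, 94.4]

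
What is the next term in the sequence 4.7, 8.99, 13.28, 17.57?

Differences: 8.99 - 4.7 = 4.29
This is an arithmetic sequence with common difference d = 4.29.
Next term = 17.57 + 4.29 = 21.86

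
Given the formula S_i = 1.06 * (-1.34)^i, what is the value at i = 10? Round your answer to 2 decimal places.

S_10 = 1.06 * (-1.34)^10 ≈ 1.06 * 18.6659 ≈ 19.79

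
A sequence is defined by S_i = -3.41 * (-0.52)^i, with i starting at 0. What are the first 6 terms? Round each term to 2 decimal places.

This is a geometric sequence.
i=0: S_0 = -3.41 * (-0.52)^0 = -3.41
i=1: S_1 = -3.41 * (-0.52)^1 ≈ 1.77
i=2: S_2 = -3.41 * (-0.52)^2 ≈ -0.92
i=3: S_3 = -3.41 * (-0.52)^3 ≈ 0.48
i=4: S_4 = -3.41 * (-0.52)^4 ≈ -0.25
i=5: S_5 = -3.41 * (-0.52)^5 ≈ 0.13
The first 6 terms are: [-3.41, 1.77, -0.92, 0.48, -0.25, 0.13]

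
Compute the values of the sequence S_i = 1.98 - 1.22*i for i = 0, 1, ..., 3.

This is an arithmetic sequence.
i=0: S_0 = 1.98 + -1.22*0 = 1.98
i=1: S_1 = 1.98 + -1.22*1 = 0.76
i=2: S_2 = 1.98 + -1.22*2 = -0.46
i=3: S_3 = 1.98 + -1.22*3 = -1.68
The first 4 terms are: [1.98, 0.76, -0.46, -1.68]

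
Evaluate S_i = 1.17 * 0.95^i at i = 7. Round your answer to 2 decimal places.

S_7 = 1.17 * 0.95^7 ≈ 1.17 * 0.6983 ≈ 0.82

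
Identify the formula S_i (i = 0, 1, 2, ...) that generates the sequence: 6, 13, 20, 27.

Check differences: 13 - 6 = 7
20 - 13 = 7
Common difference d = 7.
First term a = 6.
Formula: S_i = 6 + 7*i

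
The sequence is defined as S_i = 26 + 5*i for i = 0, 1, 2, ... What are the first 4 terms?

This is an arithmetic sequence.
i=0: S_0 = 26 + 5*0 = 26
i=1: S_1 = 26 + 5*1 = 31
i=2: S_2 = 26 + 5*2 = 36
i=3: S_3 = 26 + 5*3 = 41
The first 4 terms are: [26, 31, 36, 41]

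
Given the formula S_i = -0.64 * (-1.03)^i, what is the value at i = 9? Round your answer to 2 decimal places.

S_9 = -0.64 * (-1.03)^9 ≈ -0.64 * -1.3048 ≈ 0.84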